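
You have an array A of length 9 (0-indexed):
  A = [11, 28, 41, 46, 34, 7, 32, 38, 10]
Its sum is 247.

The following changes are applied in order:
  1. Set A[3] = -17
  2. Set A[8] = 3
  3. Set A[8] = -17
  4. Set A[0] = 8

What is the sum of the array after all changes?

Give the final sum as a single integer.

Initial sum: 247
Change 1: A[3] 46 -> -17, delta = -63, sum = 184
Change 2: A[8] 10 -> 3, delta = -7, sum = 177
Change 3: A[8] 3 -> -17, delta = -20, sum = 157
Change 4: A[0] 11 -> 8, delta = -3, sum = 154

Answer: 154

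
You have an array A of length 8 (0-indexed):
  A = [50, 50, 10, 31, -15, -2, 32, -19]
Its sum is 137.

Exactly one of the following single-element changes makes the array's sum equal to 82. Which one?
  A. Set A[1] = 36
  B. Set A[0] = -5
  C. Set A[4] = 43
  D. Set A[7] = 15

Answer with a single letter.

Option A: A[1] 50->36, delta=-14, new_sum=137+(-14)=123
Option B: A[0] 50->-5, delta=-55, new_sum=137+(-55)=82 <-- matches target
Option C: A[4] -15->43, delta=58, new_sum=137+(58)=195
Option D: A[7] -19->15, delta=34, new_sum=137+(34)=171

Answer: B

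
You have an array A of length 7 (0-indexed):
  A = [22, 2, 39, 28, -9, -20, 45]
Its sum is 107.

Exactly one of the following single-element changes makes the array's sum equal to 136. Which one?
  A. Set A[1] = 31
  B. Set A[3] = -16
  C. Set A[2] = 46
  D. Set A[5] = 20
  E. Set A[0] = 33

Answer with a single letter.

Answer: A

Derivation:
Option A: A[1] 2->31, delta=29, new_sum=107+(29)=136 <-- matches target
Option B: A[3] 28->-16, delta=-44, new_sum=107+(-44)=63
Option C: A[2] 39->46, delta=7, new_sum=107+(7)=114
Option D: A[5] -20->20, delta=40, new_sum=107+(40)=147
Option E: A[0] 22->33, delta=11, new_sum=107+(11)=118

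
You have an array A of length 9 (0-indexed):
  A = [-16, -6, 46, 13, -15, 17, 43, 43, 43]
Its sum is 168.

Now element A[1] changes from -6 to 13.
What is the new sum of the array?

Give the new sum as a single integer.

Answer: 187

Derivation:
Old value at index 1: -6
New value at index 1: 13
Delta = 13 - -6 = 19
New sum = old_sum + delta = 168 + (19) = 187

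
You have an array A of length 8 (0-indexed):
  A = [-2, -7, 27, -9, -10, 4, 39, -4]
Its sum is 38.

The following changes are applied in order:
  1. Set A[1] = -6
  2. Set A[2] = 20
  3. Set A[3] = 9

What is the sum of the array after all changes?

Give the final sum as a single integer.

Answer: 50

Derivation:
Initial sum: 38
Change 1: A[1] -7 -> -6, delta = 1, sum = 39
Change 2: A[2] 27 -> 20, delta = -7, sum = 32
Change 3: A[3] -9 -> 9, delta = 18, sum = 50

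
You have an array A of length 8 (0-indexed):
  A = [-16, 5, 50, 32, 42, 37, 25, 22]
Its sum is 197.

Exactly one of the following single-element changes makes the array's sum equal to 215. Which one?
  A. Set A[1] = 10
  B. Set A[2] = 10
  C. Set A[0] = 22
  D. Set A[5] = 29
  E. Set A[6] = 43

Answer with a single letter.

Answer: E

Derivation:
Option A: A[1] 5->10, delta=5, new_sum=197+(5)=202
Option B: A[2] 50->10, delta=-40, new_sum=197+(-40)=157
Option C: A[0] -16->22, delta=38, new_sum=197+(38)=235
Option D: A[5] 37->29, delta=-8, new_sum=197+(-8)=189
Option E: A[6] 25->43, delta=18, new_sum=197+(18)=215 <-- matches target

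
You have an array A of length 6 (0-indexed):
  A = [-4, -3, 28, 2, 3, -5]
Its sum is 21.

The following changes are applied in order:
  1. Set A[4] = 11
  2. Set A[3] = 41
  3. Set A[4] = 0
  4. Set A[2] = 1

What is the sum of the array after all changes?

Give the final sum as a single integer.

Answer: 30

Derivation:
Initial sum: 21
Change 1: A[4] 3 -> 11, delta = 8, sum = 29
Change 2: A[3] 2 -> 41, delta = 39, sum = 68
Change 3: A[4] 11 -> 0, delta = -11, sum = 57
Change 4: A[2] 28 -> 1, delta = -27, sum = 30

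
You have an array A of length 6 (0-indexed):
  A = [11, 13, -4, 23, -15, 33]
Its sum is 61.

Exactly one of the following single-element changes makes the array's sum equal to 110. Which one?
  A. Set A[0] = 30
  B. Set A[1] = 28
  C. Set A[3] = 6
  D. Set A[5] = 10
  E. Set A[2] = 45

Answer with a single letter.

Option A: A[0] 11->30, delta=19, new_sum=61+(19)=80
Option B: A[1] 13->28, delta=15, new_sum=61+(15)=76
Option C: A[3] 23->6, delta=-17, new_sum=61+(-17)=44
Option D: A[5] 33->10, delta=-23, new_sum=61+(-23)=38
Option E: A[2] -4->45, delta=49, new_sum=61+(49)=110 <-- matches target

Answer: E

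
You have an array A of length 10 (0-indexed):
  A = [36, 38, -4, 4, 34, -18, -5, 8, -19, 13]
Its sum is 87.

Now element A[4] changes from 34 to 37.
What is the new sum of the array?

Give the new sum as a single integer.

Old value at index 4: 34
New value at index 4: 37
Delta = 37 - 34 = 3
New sum = old_sum + delta = 87 + (3) = 90

Answer: 90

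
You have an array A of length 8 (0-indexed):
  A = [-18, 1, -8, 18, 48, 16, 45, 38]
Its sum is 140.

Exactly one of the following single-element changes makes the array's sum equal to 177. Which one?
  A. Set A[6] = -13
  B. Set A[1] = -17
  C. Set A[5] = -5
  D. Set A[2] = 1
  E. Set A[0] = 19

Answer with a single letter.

Option A: A[6] 45->-13, delta=-58, new_sum=140+(-58)=82
Option B: A[1] 1->-17, delta=-18, new_sum=140+(-18)=122
Option C: A[5] 16->-5, delta=-21, new_sum=140+(-21)=119
Option D: A[2] -8->1, delta=9, new_sum=140+(9)=149
Option E: A[0] -18->19, delta=37, new_sum=140+(37)=177 <-- matches target

Answer: E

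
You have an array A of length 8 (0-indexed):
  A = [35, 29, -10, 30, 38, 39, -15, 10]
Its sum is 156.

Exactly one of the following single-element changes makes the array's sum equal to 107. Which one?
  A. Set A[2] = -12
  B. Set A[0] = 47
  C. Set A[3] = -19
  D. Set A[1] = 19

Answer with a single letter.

Answer: C

Derivation:
Option A: A[2] -10->-12, delta=-2, new_sum=156+(-2)=154
Option B: A[0] 35->47, delta=12, new_sum=156+(12)=168
Option C: A[3] 30->-19, delta=-49, new_sum=156+(-49)=107 <-- matches target
Option D: A[1] 29->19, delta=-10, new_sum=156+(-10)=146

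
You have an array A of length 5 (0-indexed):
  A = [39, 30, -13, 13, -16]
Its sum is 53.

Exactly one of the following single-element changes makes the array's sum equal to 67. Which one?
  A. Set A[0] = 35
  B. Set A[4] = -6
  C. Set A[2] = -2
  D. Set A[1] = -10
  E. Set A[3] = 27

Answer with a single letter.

Option A: A[0] 39->35, delta=-4, new_sum=53+(-4)=49
Option B: A[4] -16->-6, delta=10, new_sum=53+(10)=63
Option C: A[2] -13->-2, delta=11, new_sum=53+(11)=64
Option D: A[1] 30->-10, delta=-40, new_sum=53+(-40)=13
Option E: A[3] 13->27, delta=14, new_sum=53+(14)=67 <-- matches target

Answer: E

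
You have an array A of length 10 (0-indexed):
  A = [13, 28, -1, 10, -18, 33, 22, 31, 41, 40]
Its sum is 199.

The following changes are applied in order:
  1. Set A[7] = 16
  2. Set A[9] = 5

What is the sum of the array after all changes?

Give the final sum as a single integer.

Initial sum: 199
Change 1: A[7] 31 -> 16, delta = -15, sum = 184
Change 2: A[9] 40 -> 5, delta = -35, sum = 149

Answer: 149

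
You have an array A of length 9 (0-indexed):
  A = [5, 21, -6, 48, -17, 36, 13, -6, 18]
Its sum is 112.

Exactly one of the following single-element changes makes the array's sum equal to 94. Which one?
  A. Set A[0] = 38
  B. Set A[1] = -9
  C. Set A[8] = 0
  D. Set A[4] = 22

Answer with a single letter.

Answer: C

Derivation:
Option A: A[0] 5->38, delta=33, new_sum=112+(33)=145
Option B: A[1] 21->-9, delta=-30, new_sum=112+(-30)=82
Option C: A[8] 18->0, delta=-18, new_sum=112+(-18)=94 <-- matches target
Option D: A[4] -17->22, delta=39, new_sum=112+(39)=151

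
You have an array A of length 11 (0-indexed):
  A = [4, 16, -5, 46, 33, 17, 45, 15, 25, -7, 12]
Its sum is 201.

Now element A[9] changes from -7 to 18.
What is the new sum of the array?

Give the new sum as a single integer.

Old value at index 9: -7
New value at index 9: 18
Delta = 18 - -7 = 25
New sum = old_sum + delta = 201 + (25) = 226

Answer: 226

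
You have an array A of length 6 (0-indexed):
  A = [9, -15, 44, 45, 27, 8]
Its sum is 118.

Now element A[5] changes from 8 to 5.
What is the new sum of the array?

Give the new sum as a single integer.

Old value at index 5: 8
New value at index 5: 5
Delta = 5 - 8 = -3
New sum = old_sum + delta = 118 + (-3) = 115

Answer: 115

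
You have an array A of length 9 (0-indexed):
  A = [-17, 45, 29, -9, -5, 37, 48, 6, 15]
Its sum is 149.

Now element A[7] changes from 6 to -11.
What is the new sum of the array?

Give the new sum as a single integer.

Old value at index 7: 6
New value at index 7: -11
Delta = -11 - 6 = -17
New sum = old_sum + delta = 149 + (-17) = 132

Answer: 132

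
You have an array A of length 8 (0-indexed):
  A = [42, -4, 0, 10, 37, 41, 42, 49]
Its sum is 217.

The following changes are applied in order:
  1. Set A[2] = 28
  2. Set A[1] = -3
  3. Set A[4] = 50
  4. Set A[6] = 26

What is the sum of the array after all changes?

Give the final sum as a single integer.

Initial sum: 217
Change 1: A[2] 0 -> 28, delta = 28, sum = 245
Change 2: A[1] -4 -> -3, delta = 1, sum = 246
Change 3: A[4] 37 -> 50, delta = 13, sum = 259
Change 4: A[6] 42 -> 26, delta = -16, sum = 243

Answer: 243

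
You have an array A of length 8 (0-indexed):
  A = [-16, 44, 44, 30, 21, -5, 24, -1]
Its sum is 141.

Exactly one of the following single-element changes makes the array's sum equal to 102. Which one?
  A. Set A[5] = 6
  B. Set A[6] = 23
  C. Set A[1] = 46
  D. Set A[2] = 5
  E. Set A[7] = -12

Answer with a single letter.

Option A: A[5] -5->6, delta=11, new_sum=141+(11)=152
Option B: A[6] 24->23, delta=-1, new_sum=141+(-1)=140
Option C: A[1] 44->46, delta=2, new_sum=141+(2)=143
Option D: A[2] 44->5, delta=-39, new_sum=141+(-39)=102 <-- matches target
Option E: A[7] -1->-12, delta=-11, new_sum=141+(-11)=130

Answer: D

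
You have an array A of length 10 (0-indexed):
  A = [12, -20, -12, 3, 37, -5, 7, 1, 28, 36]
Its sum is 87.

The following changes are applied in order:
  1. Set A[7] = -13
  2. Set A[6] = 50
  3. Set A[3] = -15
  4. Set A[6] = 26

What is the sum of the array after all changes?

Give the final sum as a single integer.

Initial sum: 87
Change 1: A[7] 1 -> -13, delta = -14, sum = 73
Change 2: A[6] 7 -> 50, delta = 43, sum = 116
Change 3: A[3] 3 -> -15, delta = -18, sum = 98
Change 4: A[6] 50 -> 26, delta = -24, sum = 74

Answer: 74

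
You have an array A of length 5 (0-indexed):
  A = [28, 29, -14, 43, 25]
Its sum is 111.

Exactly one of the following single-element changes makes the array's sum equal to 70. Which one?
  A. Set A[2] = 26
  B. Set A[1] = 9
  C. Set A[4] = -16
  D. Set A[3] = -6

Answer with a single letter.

Answer: C

Derivation:
Option A: A[2] -14->26, delta=40, new_sum=111+(40)=151
Option B: A[1] 29->9, delta=-20, new_sum=111+(-20)=91
Option C: A[4] 25->-16, delta=-41, new_sum=111+(-41)=70 <-- matches target
Option D: A[3] 43->-6, delta=-49, new_sum=111+(-49)=62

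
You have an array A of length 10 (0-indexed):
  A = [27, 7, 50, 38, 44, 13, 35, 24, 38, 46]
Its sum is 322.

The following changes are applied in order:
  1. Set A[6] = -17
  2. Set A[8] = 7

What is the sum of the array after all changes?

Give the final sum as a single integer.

Initial sum: 322
Change 1: A[6] 35 -> -17, delta = -52, sum = 270
Change 2: A[8] 38 -> 7, delta = -31, sum = 239

Answer: 239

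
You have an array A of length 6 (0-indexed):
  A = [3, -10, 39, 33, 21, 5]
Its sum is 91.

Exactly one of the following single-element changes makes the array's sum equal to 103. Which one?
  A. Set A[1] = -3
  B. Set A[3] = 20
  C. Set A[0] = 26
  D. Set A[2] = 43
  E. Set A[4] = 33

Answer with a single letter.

Answer: E

Derivation:
Option A: A[1] -10->-3, delta=7, new_sum=91+(7)=98
Option B: A[3] 33->20, delta=-13, new_sum=91+(-13)=78
Option C: A[0] 3->26, delta=23, new_sum=91+(23)=114
Option D: A[2] 39->43, delta=4, new_sum=91+(4)=95
Option E: A[4] 21->33, delta=12, new_sum=91+(12)=103 <-- matches target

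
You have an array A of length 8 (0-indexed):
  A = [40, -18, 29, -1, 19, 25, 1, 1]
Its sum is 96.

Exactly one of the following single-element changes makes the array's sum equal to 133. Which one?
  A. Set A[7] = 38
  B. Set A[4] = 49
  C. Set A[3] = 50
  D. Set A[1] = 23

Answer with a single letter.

Answer: A

Derivation:
Option A: A[7] 1->38, delta=37, new_sum=96+(37)=133 <-- matches target
Option B: A[4] 19->49, delta=30, new_sum=96+(30)=126
Option C: A[3] -1->50, delta=51, new_sum=96+(51)=147
Option D: A[1] -18->23, delta=41, new_sum=96+(41)=137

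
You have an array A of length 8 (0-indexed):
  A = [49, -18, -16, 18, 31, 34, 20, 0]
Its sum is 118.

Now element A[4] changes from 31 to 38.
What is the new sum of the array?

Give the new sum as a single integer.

Old value at index 4: 31
New value at index 4: 38
Delta = 38 - 31 = 7
New sum = old_sum + delta = 118 + (7) = 125

Answer: 125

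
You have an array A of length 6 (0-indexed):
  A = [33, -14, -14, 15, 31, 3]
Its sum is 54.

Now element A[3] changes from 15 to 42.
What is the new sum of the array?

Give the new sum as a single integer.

Old value at index 3: 15
New value at index 3: 42
Delta = 42 - 15 = 27
New sum = old_sum + delta = 54 + (27) = 81

Answer: 81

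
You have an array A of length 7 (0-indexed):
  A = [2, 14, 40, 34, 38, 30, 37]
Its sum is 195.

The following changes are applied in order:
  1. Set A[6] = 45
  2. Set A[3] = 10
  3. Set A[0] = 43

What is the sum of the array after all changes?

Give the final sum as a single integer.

Initial sum: 195
Change 1: A[6] 37 -> 45, delta = 8, sum = 203
Change 2: A[3] 34 -> 10, delta = -24, sum = 179
Change 3: A[0] 2 -> 43, delta = 41, sum = 220

Answer: 220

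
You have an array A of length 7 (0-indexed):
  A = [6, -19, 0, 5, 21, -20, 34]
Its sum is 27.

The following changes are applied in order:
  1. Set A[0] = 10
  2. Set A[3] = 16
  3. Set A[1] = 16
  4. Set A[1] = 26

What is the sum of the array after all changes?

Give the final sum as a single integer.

Initial sum: 27
Change 1: A[0] 6 -> 10, delta = 4, sum = 31
Change 2: A[3] 5 -> 16, delta = 11, sum = 42
Change 3: A[1] -19 -> 16, delta = 35, sum = 77
Change 4: A[1] 16 -> 26, delta = 10, sum = 87

Answer: 87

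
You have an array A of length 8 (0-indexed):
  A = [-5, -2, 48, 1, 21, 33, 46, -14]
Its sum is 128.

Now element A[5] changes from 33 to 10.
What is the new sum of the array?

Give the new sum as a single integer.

Old value at index 5: 33
New value at index 5: 10
Delta = 10 - 33 = -23
New sum = old_sum + delta = 128 + (-23) = 105

Answer: 105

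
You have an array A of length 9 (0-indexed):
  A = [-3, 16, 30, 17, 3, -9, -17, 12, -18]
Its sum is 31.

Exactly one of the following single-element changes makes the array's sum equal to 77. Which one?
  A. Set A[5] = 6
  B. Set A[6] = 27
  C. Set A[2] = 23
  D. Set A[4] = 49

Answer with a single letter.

Option A: A[5] -9->6, delta=15, new_sum=31+(15)=46
Option B: A[6] -17->27, delta=44, new_sum=31+(44)=75
Option C: A[2] 30->23, delta=-7, new_sum=31+(-7)=24
Option D: A[4] 3->49, delta=46, new_sum=31+(46)=77 <-- matches target

Answer: D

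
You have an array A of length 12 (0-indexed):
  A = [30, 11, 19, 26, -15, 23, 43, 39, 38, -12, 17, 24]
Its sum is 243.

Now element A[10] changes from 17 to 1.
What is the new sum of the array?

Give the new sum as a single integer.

Answer: 227

Derivation:
Old value at index 10: 17
New value at index 10: 1
Delta = 1 - 17 = -16
New sum = old_sum + delta = 243 + (-16) = 227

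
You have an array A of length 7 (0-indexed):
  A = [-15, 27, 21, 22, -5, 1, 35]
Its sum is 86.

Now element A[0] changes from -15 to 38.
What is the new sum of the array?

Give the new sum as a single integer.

Answer: 139

Derivation:
Old value at index 0: -15
New value at index 0: 38
Delta = 38 - -15 = 53
New sum = old_sum + delta = 86 + (53) = 139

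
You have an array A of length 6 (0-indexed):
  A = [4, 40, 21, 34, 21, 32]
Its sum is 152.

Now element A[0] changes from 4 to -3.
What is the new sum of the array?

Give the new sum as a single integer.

Old value at index 0: 4
New value at index 0: -3
Delta = -3 - 4 = -7
New sum = old_sum + delta = 152 + (-7) = 145

Answer: 145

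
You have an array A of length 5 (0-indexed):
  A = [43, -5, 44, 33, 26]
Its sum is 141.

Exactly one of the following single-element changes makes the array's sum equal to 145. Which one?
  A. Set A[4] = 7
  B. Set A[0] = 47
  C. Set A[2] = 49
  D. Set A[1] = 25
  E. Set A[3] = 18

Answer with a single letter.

Option A: A[4] 26->7, delta=-19, new_sum=141+(-19)=122
Option B: A[0] 43->47, delta=4, new_sum=141+(4)=145 <-- matches target
Option C: A[2] 44->49, delta=5, new_sum=141+(5)=146
Option D: A[1] -5->25, delta=30, new_sum=141+(30)=171
Option E: A[3] 33->18, delta=-15, new_sum=141+(-15)=126

Answer: B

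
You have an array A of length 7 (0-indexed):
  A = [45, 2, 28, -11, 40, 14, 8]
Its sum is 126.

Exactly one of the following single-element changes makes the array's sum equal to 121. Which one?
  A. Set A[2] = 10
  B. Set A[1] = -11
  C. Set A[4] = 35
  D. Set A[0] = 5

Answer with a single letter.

Answer: C

Derivation:
Option A: A[2] 28->10, delta=-18, new_sum=126+(-18)=108
Option B: A[1] 2->-11, delta=-13, new_sum=126+(-13)=113
Option C: A[4] 40->35, delta=-5, new_sum=126+(-5)=121 <-- matches target
Option D: A[0] 45->5, delta=-40, new_sum=126+(-40)=86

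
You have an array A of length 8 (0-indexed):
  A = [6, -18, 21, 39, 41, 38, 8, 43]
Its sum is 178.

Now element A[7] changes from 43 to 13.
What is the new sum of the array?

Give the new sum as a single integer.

Old value at index 7: 43
New value at index 7: 13
Delta = 13 - 43 = -30
New sum = old_sum + delta = 178 + (-30) = 148

Answer: 148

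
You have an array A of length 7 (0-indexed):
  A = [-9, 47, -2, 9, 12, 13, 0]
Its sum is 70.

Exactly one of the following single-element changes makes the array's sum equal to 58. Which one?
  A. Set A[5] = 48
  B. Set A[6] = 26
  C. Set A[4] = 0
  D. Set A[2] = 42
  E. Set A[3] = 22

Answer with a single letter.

Answer: C

Derivation:
Option A: A[5] 13->48, delta=35, new_sum=70+(35)=105
Option B: A[6] 0->26, delta=26, new_sum=70+(26)=96
Option C: A[4] 12->0, delta=-12, new_sum=70+(-12)=58 <-- matches target
Option D: A[2] -2->42, delta=44, new_sum=70+(44)=114
Option E: A[3] 9->22, delta=13, new_sum=70+(13)=83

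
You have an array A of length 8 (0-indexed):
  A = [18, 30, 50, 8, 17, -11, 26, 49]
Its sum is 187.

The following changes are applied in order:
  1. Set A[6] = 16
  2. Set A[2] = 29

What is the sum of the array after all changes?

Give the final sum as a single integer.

Initial sum: 187
Change 1: A[6] 26 -> 16, delta = -10, sum = 177
Change 2: A[2] 50 -> 29, delta = -21, sum = 156

Answer: 156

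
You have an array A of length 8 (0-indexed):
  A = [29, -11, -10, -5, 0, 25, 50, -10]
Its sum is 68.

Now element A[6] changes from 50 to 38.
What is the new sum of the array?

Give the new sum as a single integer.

Answer: 56

Derivation:
Old value at index 6: 50
New value at index 6: 38
Delta = 38 - 50 = -12
New sum = old_sum + delta = 68 + (-12) = 56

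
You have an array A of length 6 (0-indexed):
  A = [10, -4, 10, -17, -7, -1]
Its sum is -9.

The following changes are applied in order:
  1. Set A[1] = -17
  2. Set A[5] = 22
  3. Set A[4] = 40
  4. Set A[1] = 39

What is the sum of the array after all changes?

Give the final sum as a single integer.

Answer: 104

Derivation:
Initial sum: -9
Change 1: A[1] -4 -> -17, delta = -13, sum = -22
Change 2: A[5] -1 -> 22, delta = 23, sum = 1
Change 3: A[4] -7 -> 40, delta = 47, sum = 48
Change 4: A[1] -17 -> 39, delta = 56, sum = 104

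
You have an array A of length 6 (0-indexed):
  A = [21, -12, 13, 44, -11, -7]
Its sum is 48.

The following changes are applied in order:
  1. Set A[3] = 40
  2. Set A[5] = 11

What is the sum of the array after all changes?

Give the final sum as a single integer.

Initial sum: 48
Change 1: A[3] 44 -> 40, delta = -4, sum = 44
Change 2: A[5] -7 -> 11, delta = 18, sum = 62

Answer: 62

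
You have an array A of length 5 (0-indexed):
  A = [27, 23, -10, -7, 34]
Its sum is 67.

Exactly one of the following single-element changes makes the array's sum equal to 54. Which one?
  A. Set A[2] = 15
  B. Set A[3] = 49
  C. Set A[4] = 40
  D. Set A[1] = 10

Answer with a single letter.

Option A: A[2] -10->15, delta=25, new_sum=67+(25)=92
Option B: A[3] -7->49, delta=56, new_sum=67+(56)=123
Option C: A[4] 34->40, delta=6, new_sum=67+(6)=73
Option D: A[1] 23->10, delta=-13, new_sum=67+(-13)=54 <-- matches target

Answer: D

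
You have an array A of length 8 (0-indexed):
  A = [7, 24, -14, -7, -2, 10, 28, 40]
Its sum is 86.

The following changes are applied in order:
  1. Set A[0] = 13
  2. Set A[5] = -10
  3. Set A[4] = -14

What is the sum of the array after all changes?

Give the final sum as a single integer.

Initial sum: 86
Change 1: A[0] 7 -> 13, delta = 6, sum = 92
Change 2: A[5] 10 -> -10, delta = -20, sum = 72
Change 3: A[4] -2 -> -14, delta = -12, sum = 60

Answer: 60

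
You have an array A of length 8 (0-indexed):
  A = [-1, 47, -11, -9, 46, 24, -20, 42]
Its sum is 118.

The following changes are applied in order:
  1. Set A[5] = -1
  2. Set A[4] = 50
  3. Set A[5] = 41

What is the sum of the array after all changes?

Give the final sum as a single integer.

Initial sum: 118
Change 1: A[5] 24 -> -1, delta = -25, sum = 93
Change 2: A[4] 46 -> 50, delta = 4, sum = 97
Change 3: A[5] -1 -> 41, delta = 42, sum = 139

Answer: 139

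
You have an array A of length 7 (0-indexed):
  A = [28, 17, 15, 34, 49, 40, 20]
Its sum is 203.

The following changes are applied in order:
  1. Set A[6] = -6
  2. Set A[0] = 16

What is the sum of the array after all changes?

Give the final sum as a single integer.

Answer: 165

Derivation:
Initial sum: 203
Change 1: A[6] 20 -> -6, delta = -26, sum = 177
Change 2: A[0] 28 -> 16, delta = -12, sum = 165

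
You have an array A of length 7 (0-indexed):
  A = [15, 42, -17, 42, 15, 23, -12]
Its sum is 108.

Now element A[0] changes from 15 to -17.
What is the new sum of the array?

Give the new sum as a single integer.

Answer: 76

Derivation:
Old value at index 0: 15
New value at index 0: -17
Delta = -17 - 15 = -32
New sum = old_sum + delta = 108 + (-32) = 76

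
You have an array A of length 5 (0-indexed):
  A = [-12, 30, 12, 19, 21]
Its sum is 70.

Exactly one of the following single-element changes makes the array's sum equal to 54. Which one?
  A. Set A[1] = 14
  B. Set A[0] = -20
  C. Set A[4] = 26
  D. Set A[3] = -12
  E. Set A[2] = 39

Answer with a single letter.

Option A: A[1] 30->14, delta=-16, new_sum=70+(-16)=54 <-- matches target
Option B: A[0] -12->-20, delta=-8, new_sum=70+(-8)=62
Option C: A[4] 21->26, delta=5, new_sum=70+(5)=75
Option D: A[3] 19->-12, delta=-31, new_sum=70+(-31)=39
Option E: A[2] 12->39, delta=27, new_sum=70+(27)=97

Answer: A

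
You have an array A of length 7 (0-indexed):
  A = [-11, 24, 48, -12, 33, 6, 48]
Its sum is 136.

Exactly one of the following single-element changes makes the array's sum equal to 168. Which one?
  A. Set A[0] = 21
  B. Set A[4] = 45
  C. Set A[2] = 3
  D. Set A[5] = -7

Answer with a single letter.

Option A: A[0] -11->21, delta=32, new_sum=136+(32)=168 <-- matches target
Option B: A[4] 33->45, delta=12, new_sum=136+(12)=148
Option C: A[2] 48->3, delta=-45, new_sum=136+(-45)=91
Option D: A[5] 6->-7, delta=-13, new_sum=136+(-13)=123

Answer: A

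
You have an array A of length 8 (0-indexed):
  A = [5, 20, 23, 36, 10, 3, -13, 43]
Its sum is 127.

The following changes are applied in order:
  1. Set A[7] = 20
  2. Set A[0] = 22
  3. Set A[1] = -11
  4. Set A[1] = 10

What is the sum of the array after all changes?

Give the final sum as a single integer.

Initial sum: 127
Change 1: A[7] 43 -> 20, delta = -23, sum = 104
Change 2: A[0] 5 -> 22, delta = 17, sum = 121
Change 3: A[1] 20 -> -11, delta = -31, sum = 90
Change 4: A[1] -11 -> 10, delta = 21, sum = 111

Answer: 111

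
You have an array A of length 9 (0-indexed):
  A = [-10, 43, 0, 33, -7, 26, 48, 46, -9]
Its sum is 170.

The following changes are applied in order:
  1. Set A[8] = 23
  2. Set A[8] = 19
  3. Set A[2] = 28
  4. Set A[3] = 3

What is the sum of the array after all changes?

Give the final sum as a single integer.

Answer: 196

Derivation:
Initial sum: 170
Change 1: A[8] -9 -> 23, delta = 32, sum = 202
Change 2: A[8] 23 -> 19, delta = -4, sum = 198
Change 3: A[2] 0 -> 28, delta = 28, sum = 226
Change 4: A[3] 33 -> 3, delta = -30, sum = 196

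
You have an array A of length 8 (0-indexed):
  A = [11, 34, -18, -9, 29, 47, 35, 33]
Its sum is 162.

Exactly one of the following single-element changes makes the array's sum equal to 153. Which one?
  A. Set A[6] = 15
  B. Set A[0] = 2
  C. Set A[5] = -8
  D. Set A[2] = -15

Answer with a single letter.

Answer: B

Derivation:
Option A: A[6] 35->15, delta=-20, new_sum=162+(-20)=142
Option B: A[0] 11->2, delta=-9, new_sum=162+(-9)=153 <-- matches target
Option C: A[5] 47->-8, delta=-55, new_sum=162+(-55)=107
Option D: A[2] -18->-15, delta=3, new_sum=162+(3)=165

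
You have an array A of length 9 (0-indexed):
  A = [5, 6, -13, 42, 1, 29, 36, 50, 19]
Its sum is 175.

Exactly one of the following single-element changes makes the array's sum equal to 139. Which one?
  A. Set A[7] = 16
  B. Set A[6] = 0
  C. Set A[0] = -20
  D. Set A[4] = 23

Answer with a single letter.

Answer: B

Derivation:
Option A: A[7] 50->16, delta=-34, new_sum=175+(-34)=141
Option B: A[6] 36->0, delta=-36, new_sum=175+(-36)=139 <-- matches target
Option C: A[0] 5->-20, delta=-25, new_sum=175+(-25)=150
Option D: A[4] 1->23, delta=22, new_sum=175+(22)=197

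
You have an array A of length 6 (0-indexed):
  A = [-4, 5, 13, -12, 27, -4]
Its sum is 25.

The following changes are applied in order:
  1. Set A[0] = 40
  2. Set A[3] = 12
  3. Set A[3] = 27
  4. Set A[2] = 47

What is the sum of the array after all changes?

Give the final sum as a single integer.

Initial sum: 25
Change 1: A[0] -4 -> 40, delta = 44, sum = 69
Change 2: A[3] -12 -> 12, delta = 24, sum = 93
Change 3: A[3] 12 -> 27, delta = 15, sum = 108
Change 4: A[2] 13 -> 47, delta = 34, sum = 142

Answer: 142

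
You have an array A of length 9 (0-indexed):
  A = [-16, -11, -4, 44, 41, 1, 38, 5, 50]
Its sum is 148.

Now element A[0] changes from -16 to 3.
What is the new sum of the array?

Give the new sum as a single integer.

Old value at index 0: -16
New value at index 0: 3
Delta = 3 - -16 = 19
New sum = old_sum + delta = 148 + (19) = 167

Answer: 167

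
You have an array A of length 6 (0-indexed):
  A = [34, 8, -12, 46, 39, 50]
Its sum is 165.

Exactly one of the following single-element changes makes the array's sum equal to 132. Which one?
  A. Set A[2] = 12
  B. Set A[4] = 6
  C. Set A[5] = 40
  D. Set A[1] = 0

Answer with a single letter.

Answer: B

Derivation:
Option A: A[2] -12->12, delta=24, new_sum=165+(24)=189
Option B: A[4] 39->6, delta=-33, new_sum=165+(-33)=132 <-- matches target
Option C: A[5] 50->40, delta=-10, new_sum=165+(-10)=155
Option D: A[1] 8->0, delta=-8, new_sum=165+(-8)=157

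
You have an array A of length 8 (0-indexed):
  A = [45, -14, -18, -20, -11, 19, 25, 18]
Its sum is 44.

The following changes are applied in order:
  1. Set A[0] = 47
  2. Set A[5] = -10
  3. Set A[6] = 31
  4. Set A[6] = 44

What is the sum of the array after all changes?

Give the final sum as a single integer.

Initial sum: 44
Change 1: A[0] 45 -> 47, delta = 2, sum = 46
Change 2: A[5] 19 -> -10, delta = -29, sum = 17
Change 3: A[6] 25 -> 31, delta = 6, sum = 23
Change 4: A[6] 31 -> 44, delta = 13, sum = 36

Answer: 36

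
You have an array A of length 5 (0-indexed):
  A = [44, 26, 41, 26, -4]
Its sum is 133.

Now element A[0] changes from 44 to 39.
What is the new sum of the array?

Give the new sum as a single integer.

Answer: 128

Derivation:
Old value at index 0: 44
New value at index 0: 39
Delta = 39 - 44 = -5
New sum = old_sum + delta = 133 + (-5) = 128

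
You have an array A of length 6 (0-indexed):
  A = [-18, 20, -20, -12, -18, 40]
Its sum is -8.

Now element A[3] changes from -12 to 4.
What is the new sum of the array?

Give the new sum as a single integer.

Answer: 8

Derivation:
Old value at index 3: -12
New value at index 3: 4
Delta = 4 - -12 = 16
New sum = old_sum + delta = -8 + (16) = 8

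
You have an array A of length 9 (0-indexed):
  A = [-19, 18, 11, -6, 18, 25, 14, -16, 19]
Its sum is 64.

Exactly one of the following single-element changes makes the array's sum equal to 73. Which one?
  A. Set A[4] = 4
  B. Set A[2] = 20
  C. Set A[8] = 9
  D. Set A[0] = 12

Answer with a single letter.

Option A: A[4] 18->4, delta=-14, new_sum=64+(-14)=50
Option B: A[2] 11->20, delta=9, new_sum=64+(9)=73 <-- matches target
Option C: A[8] 19->9, delta=-10, new_sum=64+(-10)=54
Option D: A[0] -19->12, delta=31, new_sum=64+(31)=95

Answer: B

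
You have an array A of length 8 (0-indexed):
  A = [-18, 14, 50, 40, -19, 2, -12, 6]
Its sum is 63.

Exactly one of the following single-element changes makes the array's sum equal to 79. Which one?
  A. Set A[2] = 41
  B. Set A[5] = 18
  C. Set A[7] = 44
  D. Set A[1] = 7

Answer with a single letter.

Option A: A[2] 50->41, delta=-9, new_sum=63+(-9)=54
Option B: A[5] 2->18, delta=16, new_sum=63+(16)=79 <-- matches target
Option C: A[7] 6->44, delta=38, new_sum=63+(38)=101
Option D: A[1] 14->7, delta=-7, new_sum=63+(-7)=56

Answer: B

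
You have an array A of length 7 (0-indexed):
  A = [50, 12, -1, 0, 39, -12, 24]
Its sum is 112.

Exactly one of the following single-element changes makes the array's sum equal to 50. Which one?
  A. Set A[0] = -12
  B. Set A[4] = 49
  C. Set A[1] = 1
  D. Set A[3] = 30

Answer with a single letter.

Answer: A

Derivation:
Option A: A[0] 50->-12, delta=-62, new_sum=112+(-62)=50 <-- matches target
Option B: A[4] 39->49, delta=10, new_sum=112+(10)=122
Option C: A[1] 12->1, delta=-11, new_sum=112+(-11)=101
Option D: A[3] 0->30, delta=30, new_sum=112+(30)=142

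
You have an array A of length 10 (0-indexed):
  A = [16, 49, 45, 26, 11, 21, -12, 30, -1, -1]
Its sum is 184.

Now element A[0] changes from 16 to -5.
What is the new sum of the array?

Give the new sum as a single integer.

Answer: 163

Derivation:
Old value at index 0: 16
New value at index 0: -5
Delta = -5 - 16 = -21
New sum = old_sum + delta = 184 + (-21) = 163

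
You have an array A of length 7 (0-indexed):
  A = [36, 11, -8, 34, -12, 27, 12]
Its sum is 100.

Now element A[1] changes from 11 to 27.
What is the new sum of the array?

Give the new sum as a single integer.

Old value at index 1: 11
New value at index 1: 27
Delta = 27 - 11 = 16
New sum = old_sum + delta = 100 + (16) = 116

Answer: 116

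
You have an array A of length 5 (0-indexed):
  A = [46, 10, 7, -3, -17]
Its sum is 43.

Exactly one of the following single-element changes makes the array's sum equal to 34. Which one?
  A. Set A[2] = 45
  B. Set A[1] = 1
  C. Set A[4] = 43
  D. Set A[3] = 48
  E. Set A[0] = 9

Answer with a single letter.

Option A: A[2] 7->45, delta=38, new_sum=43+(38)=81
Option B: A[1] 10->1, delta=-9, new_sum=43+(-9)=34 <-- matches target
Option C: A[4] -17->43, delta=60, new_sum=43+(60)=103
Option D: A[3] -3->48, delta=51, new_sum=43+(51)=94
Option E: A[0] 46->9, delta=-37, new_sum=43+(-37)=6

Answer: B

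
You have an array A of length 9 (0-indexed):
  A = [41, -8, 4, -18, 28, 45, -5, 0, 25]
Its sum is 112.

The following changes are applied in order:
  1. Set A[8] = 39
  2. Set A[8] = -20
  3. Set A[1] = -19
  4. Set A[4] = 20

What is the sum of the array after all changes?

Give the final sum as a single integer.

Initial sum: 112
Change 1: A[8] 25 -> 39, delta = 14, sum = 126
Change 2: A[8] 39 -> -20, delta = -59, sum = 67
Change 3: A[1] -8 -> -19, delta = -11, sum = 56
Change 4: A[4] 28 -> 20, delta = -8, sum = 48

Answer: 48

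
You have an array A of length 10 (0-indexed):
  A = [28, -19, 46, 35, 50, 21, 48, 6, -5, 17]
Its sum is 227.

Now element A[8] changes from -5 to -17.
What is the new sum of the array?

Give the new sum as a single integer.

Answer: 215

Derivation:
Old value at index 8: -5
New value at index 8: -17
Delta = -17 - -5 = -12
New sum = old_sum + delta = 227 + (-12) = 215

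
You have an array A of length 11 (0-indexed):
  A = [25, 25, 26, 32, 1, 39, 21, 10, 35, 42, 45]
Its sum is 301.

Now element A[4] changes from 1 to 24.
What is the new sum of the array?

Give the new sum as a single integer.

Old value at index 4: 1
New value at index 4: 24
Delta = 24 - 1 = 23
New sum = old_sum + delta = 301 + (23) = 324

Answer: 324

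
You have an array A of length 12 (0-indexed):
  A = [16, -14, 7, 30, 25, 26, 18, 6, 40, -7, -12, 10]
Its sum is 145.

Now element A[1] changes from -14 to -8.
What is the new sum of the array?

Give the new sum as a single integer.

Old value at index 1: -14
New value at index 1: -8
Delta = -8 - -14 = 6
New sum = old_sum + delta = 145 + (6) = 151

Answer: 151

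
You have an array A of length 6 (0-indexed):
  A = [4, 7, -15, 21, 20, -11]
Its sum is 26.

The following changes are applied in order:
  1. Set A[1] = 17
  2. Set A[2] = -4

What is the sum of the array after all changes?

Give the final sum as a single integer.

Answer: 47

Derivation:
Initial sum: 26
Change 1: A[1] 7 -> 17, delta = 10, sum = 36
Change 2: A[2] -15 -> -4, delta = 11, sum = 47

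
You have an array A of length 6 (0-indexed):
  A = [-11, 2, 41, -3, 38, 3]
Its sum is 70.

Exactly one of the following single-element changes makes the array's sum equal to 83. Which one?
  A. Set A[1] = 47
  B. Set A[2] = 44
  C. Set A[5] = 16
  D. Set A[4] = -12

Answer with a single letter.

Answer: C

Derivation:
Option A: A[1] 2->47, delta=45, new_sum=70+(45)=115
Option B: A[2] 41->44, delta=3, new_sum=70+(3)=73
Option C: A[5] 3->16, delta=13, new_sum=70+(13)=83 <-- matches target
Option D: A[4] 38->-12, delta=-50, new_sum=70+(-50)=20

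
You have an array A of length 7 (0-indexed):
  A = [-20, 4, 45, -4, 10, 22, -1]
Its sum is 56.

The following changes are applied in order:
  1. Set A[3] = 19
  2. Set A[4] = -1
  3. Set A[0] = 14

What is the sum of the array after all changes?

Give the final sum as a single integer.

Initial sum: 56
Change 1: A[3] -4 -> 19, delta = 23, sum = 79
Change 2: A[4] 10 -> -1, delta = -11, sum = 68
Change 3: A[0] -20 -> 14, delta = 34, sum = 102

Answer: 102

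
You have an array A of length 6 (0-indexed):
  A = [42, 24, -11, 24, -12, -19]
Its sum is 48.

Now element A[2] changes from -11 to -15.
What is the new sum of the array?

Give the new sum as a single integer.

Answer: 44

Derivation:
Old value at index 2: -11
New value at index 2: -15
Delta = -15 - -11 = -4
New sum = old_sum + delta = 48 + (-4) = 44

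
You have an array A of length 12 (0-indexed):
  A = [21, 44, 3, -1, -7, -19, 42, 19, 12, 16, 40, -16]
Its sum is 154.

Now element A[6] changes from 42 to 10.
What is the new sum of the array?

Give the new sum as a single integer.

Answer: 122

Derivation:
Old value at index 6: 42
New value at index 6: 10
Delta = 10 - 42 = -32
New sum = old_sum + delta = 154 + (-32) = 122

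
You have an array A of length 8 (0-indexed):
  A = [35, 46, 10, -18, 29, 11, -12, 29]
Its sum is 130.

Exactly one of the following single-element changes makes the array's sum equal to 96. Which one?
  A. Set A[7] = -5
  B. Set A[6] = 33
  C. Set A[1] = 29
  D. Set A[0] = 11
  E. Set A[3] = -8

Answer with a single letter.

Option A: A[7] 29->-5, delta=-34, new_sum=130+(-34)=96 <-- matches target
Option B: A[6] -12->33, delta=45, new_sum=130+(45)=175
Option C: A[1] 46->29, delta=-17, new_sum=130+(-17)=113
Option D: A[0] 35->11, delta=-24, new_sum=130+(-24)=106
Option E: A[3] -18->-8, delta=10, new_sum=130+(10)=140

Answer: A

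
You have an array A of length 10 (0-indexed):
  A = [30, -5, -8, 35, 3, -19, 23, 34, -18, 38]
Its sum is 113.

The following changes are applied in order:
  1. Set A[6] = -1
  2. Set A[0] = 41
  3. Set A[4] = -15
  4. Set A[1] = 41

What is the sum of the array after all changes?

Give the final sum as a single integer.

Answer: 128

Derivation:
Initial sum: 113
Change 1: A[6] 23 -> -1, delta = -24, sum = 89
Change 2: A[0] 30 -> 41, delta = 11, sum = 100
Change 3: A[4] 3 -> -15, delta = -18, sum = 82
Change 4: A[1] -5 -> 41, delta = 46, sum = 128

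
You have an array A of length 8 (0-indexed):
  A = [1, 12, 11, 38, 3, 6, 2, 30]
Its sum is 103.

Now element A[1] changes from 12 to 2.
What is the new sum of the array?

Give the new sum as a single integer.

Old value at index 1: 12
New value at index 1: 2
Delta = 2 - 12 = -10
New sum = old_sum + delta = 103 + (-10) = 93

Answer: 93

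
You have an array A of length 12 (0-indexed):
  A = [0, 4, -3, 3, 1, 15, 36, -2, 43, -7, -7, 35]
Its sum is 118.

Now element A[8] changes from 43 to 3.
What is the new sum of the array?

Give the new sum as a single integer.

Old value at index 8: 43
New value at index 8: 3
Delta = 3 - 43 = -40
New sum = old_sum + delta = 118 + (-40) = 78

Answer: 78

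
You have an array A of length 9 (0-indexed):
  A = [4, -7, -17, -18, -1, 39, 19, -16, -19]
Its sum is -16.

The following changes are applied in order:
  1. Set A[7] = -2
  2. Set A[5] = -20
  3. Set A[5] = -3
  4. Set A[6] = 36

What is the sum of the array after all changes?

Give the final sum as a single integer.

Answer: -27

Derivation:
Initial sum: -16
Change 1: A[7] -16 -> -2, delta = 14, sum = -2
Change 2: A[5] 39 -> -20, delta = -59, sum = -61
Change 3: A[5] -20 -> -3, delta = 17, sum = -44
Change 4: A[6] 19 -> 36, delta = 17, sum = -27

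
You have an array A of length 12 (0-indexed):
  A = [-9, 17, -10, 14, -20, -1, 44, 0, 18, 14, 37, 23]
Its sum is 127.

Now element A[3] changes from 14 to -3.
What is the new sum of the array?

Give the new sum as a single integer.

Answer: 110

Derivation:
Old value at index 3: 14
New value at index 3: -3
Delta = -3 - 14 = -17
New sum = old_sum + delta = 127 + (-17) = 110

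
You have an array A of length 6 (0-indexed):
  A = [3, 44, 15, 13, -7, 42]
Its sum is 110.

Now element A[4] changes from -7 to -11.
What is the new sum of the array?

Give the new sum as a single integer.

Old value at index 4: -7
New value at index 4: -11
Delta = -11 - -7 = -4
New sum = old_sum + delta = 110 + (-4) = 106

Answer: 106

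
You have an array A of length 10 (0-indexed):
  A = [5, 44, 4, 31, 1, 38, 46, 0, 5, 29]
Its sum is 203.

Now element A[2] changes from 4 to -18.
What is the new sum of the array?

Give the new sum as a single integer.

Answer: 181

Derivation:
Old value at index 2: 4
New value at index 2: -18
Delta = -18 - 4 = -22
New sum = old_sum + delta = 203 + (-22) = 181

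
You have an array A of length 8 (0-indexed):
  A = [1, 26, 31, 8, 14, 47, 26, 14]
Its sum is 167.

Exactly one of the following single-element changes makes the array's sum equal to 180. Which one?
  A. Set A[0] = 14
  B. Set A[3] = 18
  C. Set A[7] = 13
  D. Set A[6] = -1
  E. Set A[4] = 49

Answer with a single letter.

Answer: A

Derivation:
Option A: A[0] 1->14, delta=13, new_sum=167+(13)=180 <-- matches target
Option B: A[3] 8->18, delta=10, new_sum=167+(10)=177
Option C: A[7] 14->13, delta=-1, new_sum=167+(-1)=166
Option D: A[6] 26->-1, delta=-27, new_sum=167+(-27)=140
Option E: A[4] 14->49, delta=35, new_sum=167+(35)=202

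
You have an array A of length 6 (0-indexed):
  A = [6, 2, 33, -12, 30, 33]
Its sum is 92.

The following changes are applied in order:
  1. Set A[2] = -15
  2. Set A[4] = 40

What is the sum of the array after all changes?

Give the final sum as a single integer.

Answer: 54

Derivation:
Initial sum: 92
Change 1: A[2] 33 -> -15, delta = -48, sum = 44
Change 2: A[4] 30 -> 40, delta = 10, sum = 54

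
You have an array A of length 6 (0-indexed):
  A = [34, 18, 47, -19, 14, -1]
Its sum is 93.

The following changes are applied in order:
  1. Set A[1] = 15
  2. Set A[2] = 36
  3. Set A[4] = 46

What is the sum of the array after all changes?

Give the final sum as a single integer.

Initial sum: 93
Change 1: A[1] 18 -> 15, delta = -3, sum = 90
Change 2: A[2] 47 -> 36, delta = -11, sum = 79
Change 3: A[4] 14 -> 46, delta = 32, sum = 111

Answer: 111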